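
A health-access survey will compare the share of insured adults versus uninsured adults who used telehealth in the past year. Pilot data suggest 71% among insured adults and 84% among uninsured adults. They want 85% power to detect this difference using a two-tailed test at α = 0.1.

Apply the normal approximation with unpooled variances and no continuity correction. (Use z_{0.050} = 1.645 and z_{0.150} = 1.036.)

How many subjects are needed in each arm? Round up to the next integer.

n = (z_{α/2} + z_β)² · [p₁(1−p₁) + p₂(1−p₂)] / (p₁ − p₂)²
  = (1.645 + 1.036)² · (0.71·0.29 + 0.84·0.16) / (-0.13)²
  = (2.681)² · (0.2059 + 0.1344) / 0.0169
  = 7.1878 · 0.3403 / 0.0169
  = 144.73
Round up → n = 145 per group.

n = 145 per group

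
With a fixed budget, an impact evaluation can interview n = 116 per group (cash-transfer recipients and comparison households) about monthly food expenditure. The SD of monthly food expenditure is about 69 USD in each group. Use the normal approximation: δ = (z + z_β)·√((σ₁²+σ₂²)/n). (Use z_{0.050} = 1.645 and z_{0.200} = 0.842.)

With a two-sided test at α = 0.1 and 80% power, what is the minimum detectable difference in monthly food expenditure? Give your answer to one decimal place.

Minimum detectable difference ≈ 22.5 USD

δ = (z_{α/2} + z_β) · √((σ₁²+σ₂²)/n)
  = (1.645 + 0.842) · √(9522/116)
  = 2.487 · √82.0862
  = 2.487 · 9.0601
  = 22.5326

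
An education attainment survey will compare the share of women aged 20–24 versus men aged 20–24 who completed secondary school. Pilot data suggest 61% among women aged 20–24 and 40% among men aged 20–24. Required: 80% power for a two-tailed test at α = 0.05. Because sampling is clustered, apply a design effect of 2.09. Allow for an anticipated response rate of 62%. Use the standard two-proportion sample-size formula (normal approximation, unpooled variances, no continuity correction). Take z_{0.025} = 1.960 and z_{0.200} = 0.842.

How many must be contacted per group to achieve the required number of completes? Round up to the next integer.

n = (z_{α/2} + z_β)² · [p₁(1−p₁) + p₂(1−p₂)] / (p₁ − p₂)²
  = (1.960 + 0.842)² · (0.61·0.39 + 0.40·0.60) / (0.21)²
  = (2.802)² · (0.2379 + 0.2400) / 0.0441
  = 7.8512 · 0.4779 / 0.0441
  = 85.08
Design effect: 2.09 × 85.08 = 177.82.
Adjust for 62% response: 177.82 / 0.62 = 286.81.
Round up → n = 287 per group.

n = 287 per group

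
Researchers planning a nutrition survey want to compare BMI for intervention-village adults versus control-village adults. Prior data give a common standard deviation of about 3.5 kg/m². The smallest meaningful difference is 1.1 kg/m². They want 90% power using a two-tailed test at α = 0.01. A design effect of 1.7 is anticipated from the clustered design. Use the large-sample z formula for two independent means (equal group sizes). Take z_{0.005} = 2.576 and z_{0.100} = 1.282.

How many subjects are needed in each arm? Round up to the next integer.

n = 513 per group

n = (z_{α/2} + z_β)² · (σ₁² + σ₂²) / δ²
  = (2.576 + 1.282)² · (2·3.5² = 24.5) / 1.1²
  = 14.8842 · 24.5 / 1.21
  = 301.37
Design effect: 1.7 × 301.37 = 512.34.
Round up → n = 513 per group.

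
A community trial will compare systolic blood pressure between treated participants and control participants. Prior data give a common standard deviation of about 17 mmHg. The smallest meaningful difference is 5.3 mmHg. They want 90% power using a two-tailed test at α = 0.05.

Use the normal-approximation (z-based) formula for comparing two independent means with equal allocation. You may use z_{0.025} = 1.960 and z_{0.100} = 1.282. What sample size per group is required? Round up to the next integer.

n = (z_{α/2} + z_β)² · (σ₁² + σ₂²) / δ²
  = (1.960 + 1.282)² · (2·17² = 578) / 5.3²
  = 10.5106 · 578 / 28.09
  = 216.27
Round up → n = 217 per group.

n = 217 per group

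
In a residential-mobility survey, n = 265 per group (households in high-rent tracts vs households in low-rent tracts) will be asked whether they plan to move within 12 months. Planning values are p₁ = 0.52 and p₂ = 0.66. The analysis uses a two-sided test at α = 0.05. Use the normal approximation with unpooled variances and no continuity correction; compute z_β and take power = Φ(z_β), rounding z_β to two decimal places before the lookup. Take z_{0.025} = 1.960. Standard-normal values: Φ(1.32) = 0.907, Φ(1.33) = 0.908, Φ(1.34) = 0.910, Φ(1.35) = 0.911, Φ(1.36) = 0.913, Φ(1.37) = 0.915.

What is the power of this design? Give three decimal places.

Power ≈ 0.911

z_β = |p₁−p₂|·√(n/[p₁q₁+p₂q₂]) − z_{α/2}
    = 0.14 · √(265/0.4740) − 1.960
    = 0.14 · 23.6447 − 1.960
    = 3.3103 − 1.960 = 1.3503 → 1.35
Power = Φ(1.35) = 0.911.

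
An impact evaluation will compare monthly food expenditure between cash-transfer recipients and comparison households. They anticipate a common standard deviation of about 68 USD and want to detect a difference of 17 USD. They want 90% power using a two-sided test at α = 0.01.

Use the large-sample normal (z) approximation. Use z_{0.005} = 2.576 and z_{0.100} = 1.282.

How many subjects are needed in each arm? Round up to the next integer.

n = (z_{α/2} + z_β)² · (σ₁² + σ₂²) / δ²
  = (2.576 + 1.282)² · (2·68² = 9248) / 17²
  = 14.8842 · 9248 / 289
  = 476.29
Round up → n = 477 per group.

n = 477 per group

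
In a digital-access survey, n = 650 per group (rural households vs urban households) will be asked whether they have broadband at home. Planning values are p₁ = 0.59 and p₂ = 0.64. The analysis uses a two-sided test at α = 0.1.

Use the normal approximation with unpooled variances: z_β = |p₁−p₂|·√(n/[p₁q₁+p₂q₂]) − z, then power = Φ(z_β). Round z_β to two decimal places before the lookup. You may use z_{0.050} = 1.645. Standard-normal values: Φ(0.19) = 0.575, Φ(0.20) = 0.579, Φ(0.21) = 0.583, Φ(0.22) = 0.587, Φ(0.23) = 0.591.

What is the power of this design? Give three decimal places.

z_β = |p₁−p₂|·√(n/[p₁q₁+p₂q₂]) − z_{α/2}
    = 0.05 · √(650/0.4723) − 1.645
    = 0.05 · 37.0978 − 1.645
    = 1.8549 − 1.645 = 0.2099 → 0.21
Power = Φ(0.21) = 0.583.

Power ≈ 0.583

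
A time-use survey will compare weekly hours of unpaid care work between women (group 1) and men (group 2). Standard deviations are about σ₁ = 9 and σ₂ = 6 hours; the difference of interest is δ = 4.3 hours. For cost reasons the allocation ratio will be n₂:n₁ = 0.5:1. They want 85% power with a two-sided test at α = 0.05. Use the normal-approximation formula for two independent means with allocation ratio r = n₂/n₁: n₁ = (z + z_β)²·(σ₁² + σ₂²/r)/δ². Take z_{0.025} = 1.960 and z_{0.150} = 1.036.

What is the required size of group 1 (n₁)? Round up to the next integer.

n₁ = (z_{α/2} + z_β)² · (σ₁² + σ₂²/r) / δ²
   = (1.960 + 1.036)² · (9² + 6²/0.5) / 4.3²
   = 8.9760 · (81 + 72) / 18.49
   = 8.9760 · 153 / 18.49
   = 74.27
Round up → n₁ = 75; n₂ = r·n₁ = 0.5 × 75 = 38.

n₁ = 75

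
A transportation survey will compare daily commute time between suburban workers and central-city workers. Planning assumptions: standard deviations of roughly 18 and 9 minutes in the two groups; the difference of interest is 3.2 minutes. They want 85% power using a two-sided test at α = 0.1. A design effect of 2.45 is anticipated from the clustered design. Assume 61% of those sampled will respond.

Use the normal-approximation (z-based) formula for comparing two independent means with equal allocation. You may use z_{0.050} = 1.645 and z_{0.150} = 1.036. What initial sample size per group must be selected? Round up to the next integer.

n = (z_{α/2} + z_β)² · (σ₁² + σ₂²) / δ²
  = (1.645 + 1.036)² · (18² + 9² = 405) / 3.2²
  = 7.1878 · 405 / 10.24
  = 284.28
Design effect: 2.45 × 284.28 = 696.49.
Adjust for 61% response: 696.49 / 0.61 = 1141.79.
Round up → n = 1142 per group.

n = 1142 per group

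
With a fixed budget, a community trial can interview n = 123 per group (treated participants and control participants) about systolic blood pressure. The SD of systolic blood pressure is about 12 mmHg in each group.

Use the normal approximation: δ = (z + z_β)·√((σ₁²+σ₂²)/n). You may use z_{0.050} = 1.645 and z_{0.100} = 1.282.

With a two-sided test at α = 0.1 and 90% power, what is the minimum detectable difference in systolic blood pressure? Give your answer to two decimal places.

Minimum detectable difference ≈ 4.48 mmHg

δ = (z_{α/2} + z_β) · √((σ₁²+σ₂²)/n)
  = (1.645 + 1.282) · √(288/123)
  = 2.927 · √2.3415
  = 2.927 · 1.5302
  = 4.4788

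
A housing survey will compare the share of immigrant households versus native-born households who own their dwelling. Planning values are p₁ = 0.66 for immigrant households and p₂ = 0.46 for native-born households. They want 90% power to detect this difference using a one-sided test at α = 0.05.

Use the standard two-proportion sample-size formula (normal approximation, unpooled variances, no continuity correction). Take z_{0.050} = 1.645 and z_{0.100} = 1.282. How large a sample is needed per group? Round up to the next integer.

n = 102 per group

n = (z_α + z_β)² · [p₁(1−p₁) + p₂(1−p₂)] / (p₁ − p₂)²
  = (1.645 + 1.282)² · (0.66·0.34 + 0.46·0.54) / (0.20)²
  = (2.927)² · (0.2244 + 0.2484) / 0.0400
  = 8.5673 · 0.4728 / 0.0400
  = 101.27
Round up → n = 102 per group.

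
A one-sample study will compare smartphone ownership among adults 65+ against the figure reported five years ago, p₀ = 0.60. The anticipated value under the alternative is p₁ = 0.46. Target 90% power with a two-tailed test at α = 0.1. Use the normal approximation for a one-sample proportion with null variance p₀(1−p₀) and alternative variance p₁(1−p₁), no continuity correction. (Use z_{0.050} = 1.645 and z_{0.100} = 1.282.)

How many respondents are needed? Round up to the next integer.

n = 107

n = [z_{α/2}·√(p₀q₀) + z_β·√(p₁q₁)]² / (p₁ − p₀)²
  = [1.645·√(0.60·0.40) + 1.282·√(0.46·0.54)]² / (-0.14)²
  = [1.645·0.4899 + 1.282·0.4984]² / 0.0196
  = [1.4448]² / 0.0196
  = 106.51
Round up → n = 107.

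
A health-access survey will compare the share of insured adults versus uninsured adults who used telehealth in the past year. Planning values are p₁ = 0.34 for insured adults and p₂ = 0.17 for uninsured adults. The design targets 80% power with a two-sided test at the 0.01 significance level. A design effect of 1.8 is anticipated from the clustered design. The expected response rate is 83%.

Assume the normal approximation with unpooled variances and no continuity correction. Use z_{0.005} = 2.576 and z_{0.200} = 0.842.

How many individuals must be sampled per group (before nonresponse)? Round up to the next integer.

n = 321 per group

n = (z_{α/2} + z_β)² · [p₁(1−p₁) + p₂(1−p₂)] / (p₁ − p₂)²
  = (2.576 + 0.842)² · (0.34·0.66 + 0.17·0.83) / (0.17)²
  = (3.418)² · (0.2244 + 0.1411) / 0.0289
  = 11.6827 · 0.3655 / 0.0289
  = 147.75
Design effect: 1.8 × 147.75 = 265.95.
Adjust for 83% response: 265.95 / 0.83 = 320.43.
Round up → n = 321 per group.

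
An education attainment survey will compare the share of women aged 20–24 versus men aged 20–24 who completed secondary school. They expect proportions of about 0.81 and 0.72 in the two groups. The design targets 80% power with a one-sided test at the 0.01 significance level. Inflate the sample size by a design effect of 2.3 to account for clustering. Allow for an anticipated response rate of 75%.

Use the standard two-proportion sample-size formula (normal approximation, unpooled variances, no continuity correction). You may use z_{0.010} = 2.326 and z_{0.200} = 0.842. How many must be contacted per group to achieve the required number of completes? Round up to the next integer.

n = 1351 per group

n = (z_α + z_β)² · [p₁(1−p₁) + p₂(1−p₂)] / (p₁ − p₂)²
  = (2.326 + 0.842)² · (0.81·0.19 + 0.72·0.28) / (0.09)²
  = (3.168)² · (0.1539 + 0.2016) / 0.0081
  = 10.0362 · 0.3555 / 0.0081
  = 440.48
Design effect: 2.3 × 440.48 = 1013.10.
Adjust for 75% response: 1013.10 / 0.75 = 1350.80.
Round up → n = 1351 per group.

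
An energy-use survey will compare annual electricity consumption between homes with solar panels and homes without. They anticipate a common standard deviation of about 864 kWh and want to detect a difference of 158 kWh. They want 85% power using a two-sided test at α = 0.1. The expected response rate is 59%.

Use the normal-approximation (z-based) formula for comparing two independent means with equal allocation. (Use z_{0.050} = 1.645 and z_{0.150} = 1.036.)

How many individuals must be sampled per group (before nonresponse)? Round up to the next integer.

n = (z_{α/2} + z_β)² · (σ₁² + σ₂²) / δ²
  = (1.645 + 1.036)² · (2·864² = 1492992) / 158²
  = 7.1878 · 1492992 / 24964
  = 429.87
Adjust for 59% response: 429.87 / 0.59 = 728.59.
Round up → n = 729 per group.

n = 729 per group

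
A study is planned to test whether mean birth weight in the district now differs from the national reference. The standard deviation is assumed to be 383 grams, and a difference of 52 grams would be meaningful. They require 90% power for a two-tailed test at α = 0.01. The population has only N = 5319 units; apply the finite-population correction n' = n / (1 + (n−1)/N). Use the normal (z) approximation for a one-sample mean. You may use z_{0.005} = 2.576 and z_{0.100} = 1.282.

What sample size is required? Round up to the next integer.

n = 702

n = (z_{α/2} + z_β)² · σ² / δ²
  = (2.576 + 1.282)² · 383² / 52²
  = 14.8842 · 146689 / 2704
  = 807.45
Finite-population correction (N = 5319): 807.45 / (1 + (807.45 − 1)/5319) = 701.14.
Round up → n = 702.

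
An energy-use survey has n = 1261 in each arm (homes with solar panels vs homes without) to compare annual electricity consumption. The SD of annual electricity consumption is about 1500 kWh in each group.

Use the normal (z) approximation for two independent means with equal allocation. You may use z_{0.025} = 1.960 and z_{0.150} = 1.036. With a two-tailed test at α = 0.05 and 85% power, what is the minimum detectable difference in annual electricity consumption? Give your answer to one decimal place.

δ = (z_{α/2} + z_β) · √((σ₁²+σ₂²)/n)
  = (1.960 + 1.036) · √(4500000/1261)
  = 2.996 · √3568.6
  = 2.996 · 59.7377
  = 178.9742

Minimum detectable difference ≈ 179.0 kWh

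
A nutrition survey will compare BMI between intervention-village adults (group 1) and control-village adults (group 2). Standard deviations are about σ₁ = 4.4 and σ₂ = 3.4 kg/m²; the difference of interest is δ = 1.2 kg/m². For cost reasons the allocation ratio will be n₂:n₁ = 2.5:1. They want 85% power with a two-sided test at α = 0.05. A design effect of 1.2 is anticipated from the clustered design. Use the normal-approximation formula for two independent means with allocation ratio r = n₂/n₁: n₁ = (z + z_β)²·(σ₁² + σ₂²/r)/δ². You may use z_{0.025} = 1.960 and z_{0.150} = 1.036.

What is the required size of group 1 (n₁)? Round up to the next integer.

n₁ = (z_{α/2} + z_β)² · (σ₁² + σ₂²/r) / δ²
   = (1.960 + 1.036)² · (4.4² + 3.4²/2.5) / 1.2²
   = 8.9760 · (19.36 + 4.624) / 1.44
   = 8.9760 · 23.984 / 1.44
   = 149.50
Design effect: 1.2 × 149.50 = 179.40.
Round up → n₁ = 180; n₂ = r·n₁ = 2.5 × 180 = 450.

n₁ = 180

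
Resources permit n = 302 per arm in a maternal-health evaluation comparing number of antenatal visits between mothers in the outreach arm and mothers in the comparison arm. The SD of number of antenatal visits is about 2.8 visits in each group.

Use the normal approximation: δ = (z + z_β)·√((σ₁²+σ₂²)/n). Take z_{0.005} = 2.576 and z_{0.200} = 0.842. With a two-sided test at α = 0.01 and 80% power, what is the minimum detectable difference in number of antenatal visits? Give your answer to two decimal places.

Minimum detectable difference ≈ 0.78 visits

δ = (z_{α/2} + z_β) · √((σ₁²+σ₂²)/n)
  = (2.576 + 0.842) · √(15.68/302)
  = 3.418 · √0.05192
  = 3.418 · 0.2279
  = 0.7788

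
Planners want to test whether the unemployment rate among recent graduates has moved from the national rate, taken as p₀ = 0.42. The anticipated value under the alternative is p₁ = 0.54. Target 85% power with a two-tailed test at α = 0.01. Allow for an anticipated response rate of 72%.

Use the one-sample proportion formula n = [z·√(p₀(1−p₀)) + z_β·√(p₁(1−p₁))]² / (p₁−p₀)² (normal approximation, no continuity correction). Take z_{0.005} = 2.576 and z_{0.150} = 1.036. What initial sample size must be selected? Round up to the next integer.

n = [z_{α/2}·√(p₀q₀) + z_β·√(p₁q₁)]² / (p₁ − p₀)²
  = [2.576·√(0.42·0.58) + 1.036·√(0.54·0.46)]² / (0.12)²
  = [2.576·0.4936 + 1.036·0.4984]² / 0.0144
  = [1.7877]² / 0.0144
  = 221.95
Adjust for 72% response: 221.95 / 0.72 = 308.26.
Round up → n = 309.

n = 309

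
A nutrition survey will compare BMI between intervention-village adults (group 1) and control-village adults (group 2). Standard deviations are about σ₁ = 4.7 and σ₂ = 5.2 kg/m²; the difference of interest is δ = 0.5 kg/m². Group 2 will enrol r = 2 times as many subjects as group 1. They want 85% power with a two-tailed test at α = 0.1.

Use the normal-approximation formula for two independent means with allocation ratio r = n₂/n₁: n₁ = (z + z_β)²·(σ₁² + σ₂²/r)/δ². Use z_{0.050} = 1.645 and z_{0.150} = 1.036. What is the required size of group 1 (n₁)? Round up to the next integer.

n₁ = (z_{α/2} + z_β)² · (σ₁² + σ₂²/r) / δ²
   = (1.645 + 1.036)² · (4.7² + 5.2²/2) / 0.5²
   = 7.1878 · (22.09 + 13.52) / 0.25
   = 7.1878 · 35.61 / 0.25
   = 1023.82
Round up → n₁ = 1024; n₂ = r·n₁ = 2 × 1024 = 2048.

n₁ = 1024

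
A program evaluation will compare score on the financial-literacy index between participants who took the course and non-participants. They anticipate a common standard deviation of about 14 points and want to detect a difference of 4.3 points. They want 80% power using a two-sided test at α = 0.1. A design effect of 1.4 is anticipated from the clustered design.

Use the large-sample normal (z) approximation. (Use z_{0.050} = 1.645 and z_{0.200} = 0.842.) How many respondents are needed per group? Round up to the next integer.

n = 184 per group

n = (z_{α/2} + z_β)² · (σ₁² + σ₂²) / δ²
  = (1.645 + 0.842)² · (2·14² = 392) / 4.3²
  = 6.1852 · 392 / 18.49
  = 131.13
Design effect: 1.4 × 131.13 = 183.58.
Round up → n = 184 per group.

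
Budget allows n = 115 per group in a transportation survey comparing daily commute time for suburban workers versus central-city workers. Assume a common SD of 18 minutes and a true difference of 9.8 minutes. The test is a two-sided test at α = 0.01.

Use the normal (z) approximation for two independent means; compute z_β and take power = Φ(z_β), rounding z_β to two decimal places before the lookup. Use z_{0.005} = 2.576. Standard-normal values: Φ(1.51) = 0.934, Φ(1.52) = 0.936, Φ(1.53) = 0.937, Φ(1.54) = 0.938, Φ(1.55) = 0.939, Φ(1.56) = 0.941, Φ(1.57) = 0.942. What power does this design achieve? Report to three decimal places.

z_β = δ·√(n/(σ₁²+σ₂²)) − z_{α/2}
    = 9.8 · √(115/648) − 2.576
    = 9.8 · 0.42127 − 2.576
    = 4.1285 − 2.576 = 1.5525 → 1.55
Power = Φ(1.55) = 0.939.

Power ≈ 0.939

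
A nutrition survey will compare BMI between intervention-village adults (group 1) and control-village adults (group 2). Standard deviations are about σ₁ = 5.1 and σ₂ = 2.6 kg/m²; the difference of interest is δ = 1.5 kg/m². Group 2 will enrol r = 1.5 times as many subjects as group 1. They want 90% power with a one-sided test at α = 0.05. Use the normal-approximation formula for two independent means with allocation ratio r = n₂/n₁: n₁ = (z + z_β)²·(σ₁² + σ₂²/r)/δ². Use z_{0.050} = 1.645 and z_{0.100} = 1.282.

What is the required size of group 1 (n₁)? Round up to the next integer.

n₁ = (z_α + z_β)² · (σ₁² + σ₂²/r) / δ²
   = (1.645 + 1.282)² · (5.1² + 2.6²/1.5) / 1.5²
   = 8.5673 · (26.01 + 4.5067) / 2.25
   = 8.5673 · 30.5167 / 2.25
   = 116.20
Round up → n₁ = 117; n₂ = r·n₁ = 1.5 × 117 = 176.

n₁ = 117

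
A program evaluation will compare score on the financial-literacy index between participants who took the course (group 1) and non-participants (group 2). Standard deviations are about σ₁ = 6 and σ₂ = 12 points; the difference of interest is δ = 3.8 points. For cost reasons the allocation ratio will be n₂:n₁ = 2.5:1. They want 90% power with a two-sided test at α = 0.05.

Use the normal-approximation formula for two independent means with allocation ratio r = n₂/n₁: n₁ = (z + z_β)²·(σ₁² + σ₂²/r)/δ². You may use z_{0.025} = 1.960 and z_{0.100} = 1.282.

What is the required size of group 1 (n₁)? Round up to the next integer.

n₁ = (z_{α/2} + z_β)² · (σ₁² + σ₂²/r) / δ²
   = (1.960 + 1.282)² · (6² + 12²/2.5) / 3.8²
   = 10.5106 · (36 + 57.6) / 14.44
   = 10.5106 · 93.6 / 14.44
   = 68.13
Round up → n₁ = 69; n₂ = r·n₁ = 2.5 × 69 = 173.

n₁ = 69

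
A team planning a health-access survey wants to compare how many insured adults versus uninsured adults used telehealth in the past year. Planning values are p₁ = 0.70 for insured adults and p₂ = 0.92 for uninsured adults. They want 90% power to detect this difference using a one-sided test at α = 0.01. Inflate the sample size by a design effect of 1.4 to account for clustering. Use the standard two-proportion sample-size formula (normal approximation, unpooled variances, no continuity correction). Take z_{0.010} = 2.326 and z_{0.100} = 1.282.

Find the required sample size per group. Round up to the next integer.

n = 107 per group

n = (z_α + z_β)² · [p₁(1−p₁) + p₂(1−p₂)] / (p₁ − p₂)²
  = (2.326 + 1.282)² · (0.70·0.30 + 0.92·0.08) / (-0.22)²
  = (3.608)² · (0.2100 + 0.0736) / 0.0484
  = 13.0177 · 0.2836 / 0.0484
  = 76.28
Design effect: 1.4 × 76.28 = 106.79.
Round up → n = 107 per group.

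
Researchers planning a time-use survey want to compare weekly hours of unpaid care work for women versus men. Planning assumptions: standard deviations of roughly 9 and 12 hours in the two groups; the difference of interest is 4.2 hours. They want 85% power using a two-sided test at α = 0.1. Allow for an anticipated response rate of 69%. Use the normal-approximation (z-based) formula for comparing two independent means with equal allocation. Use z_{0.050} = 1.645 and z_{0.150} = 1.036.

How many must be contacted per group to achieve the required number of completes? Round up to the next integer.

n = 133 per group

n = (z_{α/2} + z_β)² · (σ₁² + σ₂²) / δ²
  = (1.645 + 1.036)² · (9² + 12² = 225) / 4.2²
  = 7.1878 · 225 / 17.64
  = 91.68
Adjust for 69% response: 91.68 / 0.69 = 132.87.
Round up → n = 133 per group.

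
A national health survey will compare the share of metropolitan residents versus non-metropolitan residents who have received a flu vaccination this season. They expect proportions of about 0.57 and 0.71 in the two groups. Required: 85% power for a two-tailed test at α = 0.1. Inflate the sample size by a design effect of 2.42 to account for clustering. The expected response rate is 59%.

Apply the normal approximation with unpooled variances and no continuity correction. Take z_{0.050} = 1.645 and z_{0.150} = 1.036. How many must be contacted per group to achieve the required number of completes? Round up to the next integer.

n = 679 per group

n = (z_{α/2} + z_β)² · [p₁(1−p₁) + p₂(1−p₂)] / (p₁ − p₂)²
  = (1.645 + 1.036)² · (0.57·0.43 + 0.71·0.29) / (-0.14)²
  = (2.681)² · (0.2451 + 0.2059) / 0.0196
  = 7.1878 · 0.4510 / 0.0196
  = 165.39
Design effect: 2.42 × 165.39 = 400.25.
Adjust for 59% response: 400.25 / 0.59 = 678.39.
Round up → n = 679 per group.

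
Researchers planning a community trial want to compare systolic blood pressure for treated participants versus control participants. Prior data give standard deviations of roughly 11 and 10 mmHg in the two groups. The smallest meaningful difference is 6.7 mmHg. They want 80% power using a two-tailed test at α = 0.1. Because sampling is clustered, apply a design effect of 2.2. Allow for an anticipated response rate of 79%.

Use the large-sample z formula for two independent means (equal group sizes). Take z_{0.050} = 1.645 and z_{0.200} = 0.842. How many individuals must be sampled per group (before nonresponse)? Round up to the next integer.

n = (z_{α/2} + z_β)² · (σ₁² + σ₂²) / δ²
  = (1.645 + 0.842)² · (11² + 10² = 221) / 6.7²
  = 6.1852 · 221 / 44.89
  = 30.45
Design effect: 2.2 × 30.45 = 66.99.
Adjust for 79% response: 66.99 / 0.79 = 84.80.
Round up → n = 85 per group.

n = 85 per group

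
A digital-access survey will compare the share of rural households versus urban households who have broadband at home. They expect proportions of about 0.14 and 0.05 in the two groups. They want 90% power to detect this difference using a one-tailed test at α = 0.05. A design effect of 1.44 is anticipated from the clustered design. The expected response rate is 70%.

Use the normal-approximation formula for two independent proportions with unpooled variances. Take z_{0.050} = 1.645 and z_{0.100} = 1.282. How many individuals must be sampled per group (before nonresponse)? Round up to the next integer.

n = 366 per group

n = (z_α + z_β)² · [p₁(1−p₁) + p₂(1−p₂)] / (p₁ − p₂)²
  = (1.645 + 1.282)² · (0.14·0.86 + 0.05·0.95) / (0.09)²
  = (2.927)² · (0.1204 + 0.0475) / 0.0081
  = 8.5673 · 0.1679 / 0.0081
  = 177.59
Design effect: 1.44 × 177.59 = 255.73.
Adjust for 70% response: 255.73 / 0.70 = 365.32.
Round up → n = 366 per group.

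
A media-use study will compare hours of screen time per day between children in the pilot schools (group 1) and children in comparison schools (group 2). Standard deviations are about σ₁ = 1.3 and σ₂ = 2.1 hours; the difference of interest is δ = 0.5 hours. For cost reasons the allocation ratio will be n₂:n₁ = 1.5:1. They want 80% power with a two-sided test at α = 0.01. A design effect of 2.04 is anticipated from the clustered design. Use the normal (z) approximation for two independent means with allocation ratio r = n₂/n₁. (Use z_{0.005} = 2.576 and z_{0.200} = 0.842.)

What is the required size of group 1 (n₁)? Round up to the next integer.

n₁ = 442

n₁ = (z_{α/2} + z_β)² · (σ₁² + σ₂²/r) / δ²
   = (2.576 + 0.842)² · (1.3² + 2.1²/1.5) / 0.5²
   = 11.6827 · (1.69 + 2.94) / 0.25
   = 11.6827 · 4.63 / 0.25
   = 216.36
Design effect: 2.04 × 216.36 = 441.38.
Round up → n₁ = 442; n₂ = r·n₁ = 1.5 × 442 = 663.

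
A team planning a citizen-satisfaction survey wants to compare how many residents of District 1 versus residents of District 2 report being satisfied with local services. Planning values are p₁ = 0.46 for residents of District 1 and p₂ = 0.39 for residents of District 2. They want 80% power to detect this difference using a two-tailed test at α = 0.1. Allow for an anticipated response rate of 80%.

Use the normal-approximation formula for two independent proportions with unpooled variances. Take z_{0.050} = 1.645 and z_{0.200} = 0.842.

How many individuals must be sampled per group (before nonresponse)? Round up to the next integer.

n = (z_{α/2} + z_β)² · [p₁(1−p₁) + p₂(1−p₂)] / (p₁ − p₂)²
  = (1.645 + 0.842)² · (0.46·0.54 + 0.39·0.61) / (0.07)²
  = (2.487)² · (0.2484 + 0.2379) / 0.0049
  = 6.1852 · 0.4863 / 0.0049
  = 613.85
Adjust for 80% response: 613.85 / 0.80 = 767.31.
Round up → n = 768 per group.

n = 768 per group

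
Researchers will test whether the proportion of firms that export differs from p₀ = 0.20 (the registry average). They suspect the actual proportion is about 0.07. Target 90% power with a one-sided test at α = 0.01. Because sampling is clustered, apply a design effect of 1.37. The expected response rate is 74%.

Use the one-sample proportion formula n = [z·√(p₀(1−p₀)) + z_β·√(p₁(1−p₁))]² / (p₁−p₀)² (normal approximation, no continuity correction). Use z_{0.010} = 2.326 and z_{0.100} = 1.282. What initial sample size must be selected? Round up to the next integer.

n = [z_α·√(p₀q₀) + z_β·√(p₁q₁)]² / (p₁ − p₀)²
  = [2.326·√(0.20·0.80) + 1.282·√(0.07·0.93)]² / (-0.13)²
  = [2.326·0.4000 + 1.282·0.2551]² / 0.0169
  = [1.2575]² / 0.0169
  = 93.57
Design effect: 1.37 × 93.57 = 128.19.
Adjust for 74% response: 128.19 / 0.74 = 173.23.
Round up → n = 174.

n = 174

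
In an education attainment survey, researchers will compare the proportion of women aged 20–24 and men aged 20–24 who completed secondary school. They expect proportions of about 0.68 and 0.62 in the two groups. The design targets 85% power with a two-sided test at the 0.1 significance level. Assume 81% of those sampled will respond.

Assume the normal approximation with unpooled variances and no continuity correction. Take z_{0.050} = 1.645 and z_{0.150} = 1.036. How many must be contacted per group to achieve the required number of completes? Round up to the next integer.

n = 1118 per group

n = (z_{α/2} + z_β)² · [p₁(1−p₁) + p₂(1−p₂)] / (p₁ − p₂)²
  = (1.645 + 1.036)² · (0.68·0.32 + 0.62·0.38) / (0.06)²
  = (2.681)² · (0.2176 + 0.2356) / 0.0036
  = 7.1878 · 0.4532 / 0.0036
  = 904.86
Adjust for 81% response: 904.86 / 0.81 = 1117.11.
Round up → n = 1118 per group.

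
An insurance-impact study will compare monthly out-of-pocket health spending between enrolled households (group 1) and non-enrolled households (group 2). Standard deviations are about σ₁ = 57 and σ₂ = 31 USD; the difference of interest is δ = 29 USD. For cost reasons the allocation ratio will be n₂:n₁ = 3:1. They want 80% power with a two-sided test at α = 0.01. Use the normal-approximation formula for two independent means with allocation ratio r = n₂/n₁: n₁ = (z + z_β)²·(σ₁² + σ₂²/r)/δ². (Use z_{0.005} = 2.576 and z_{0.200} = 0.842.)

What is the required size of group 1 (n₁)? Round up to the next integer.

n₁ = (z_{α/2} + z_β)² · (σ₁² + σ₂²/r) / δ²
   = (2.576 + 0.842)² · (57² + 31²/3) / 29²
   = 11.6827 · (3249 + 320.3333) / 841
   = 11.6827 · 3569.3 / 841
   = 49.58
Round up → n₁ = 50; n₂ = r·n₁ = 3 × 50 = 150.

n₁ = 50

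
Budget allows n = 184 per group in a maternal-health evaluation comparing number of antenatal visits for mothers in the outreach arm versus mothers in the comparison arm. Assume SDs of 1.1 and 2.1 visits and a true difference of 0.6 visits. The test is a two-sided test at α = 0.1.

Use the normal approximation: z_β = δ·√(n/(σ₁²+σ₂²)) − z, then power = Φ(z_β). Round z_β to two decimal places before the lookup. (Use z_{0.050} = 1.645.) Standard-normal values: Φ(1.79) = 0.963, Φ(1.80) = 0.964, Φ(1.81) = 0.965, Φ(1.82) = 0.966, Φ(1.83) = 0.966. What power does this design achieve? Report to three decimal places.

z_β = δ·√(n/(σ₁²+σ₂²)) − z_{α/2}
    = 0.6 · √(184/5.62) − 1.645
    = 0.6 · 5.72191 − 1.645
    = 3.4331 − 1.645 = 1.7881 → 1.79
Power = Φ(1.79) = 0.963.

Power ≈ 0.963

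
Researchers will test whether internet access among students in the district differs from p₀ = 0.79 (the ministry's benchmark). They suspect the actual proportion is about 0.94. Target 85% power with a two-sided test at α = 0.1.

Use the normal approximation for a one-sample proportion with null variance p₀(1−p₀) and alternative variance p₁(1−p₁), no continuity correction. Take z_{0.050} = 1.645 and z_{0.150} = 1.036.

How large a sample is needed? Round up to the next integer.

n = [z_{α/2}·√(p₀q₀) + z_β·√(p₁q₁)]² / (p₁ − p₀)²
  = [1.645·√(0.79·0.21) + 1.036·√(0.94·0.06)]² / (0.15)²
  = [1.645·0.4073 + 1.036·0.2375]² / 0.0225
  = [0.9161]² / 0.0225
  = 37.30
Round up → n = 38.

n = 38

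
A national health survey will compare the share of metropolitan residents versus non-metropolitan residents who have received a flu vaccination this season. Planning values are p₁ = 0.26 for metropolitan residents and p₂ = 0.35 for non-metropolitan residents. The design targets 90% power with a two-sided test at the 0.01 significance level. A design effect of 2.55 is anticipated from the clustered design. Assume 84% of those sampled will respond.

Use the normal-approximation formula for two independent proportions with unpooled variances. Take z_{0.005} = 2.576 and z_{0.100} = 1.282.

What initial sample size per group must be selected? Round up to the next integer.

n = (z_{α/2} + z_β)² · [p₁(1−p₁) + p₂(1−p₂)] / (p₁ − p₂)²
  = (2.576 + 1.282)² · (0.26·0.74 + 0.35·0.65) / (-0.09)²
  = (3.858)² · (0.1924 + 0.2275) / 0.0081
  = 14.8842 · 0.4199 / 0.0081
  = 771.59
Design effect: 2.55 × 771.59 = 1967.55.
Adjust for 84% response: 1967.55 / 0.84 = 2342.32.
Round up → n = 2343 per group.

n = 2343 per group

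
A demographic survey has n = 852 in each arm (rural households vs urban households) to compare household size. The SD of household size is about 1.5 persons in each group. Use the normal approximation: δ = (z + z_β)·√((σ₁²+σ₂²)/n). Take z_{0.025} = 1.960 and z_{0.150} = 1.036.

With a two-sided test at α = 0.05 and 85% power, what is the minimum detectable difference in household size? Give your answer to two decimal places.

δ = (z_{α/2} + z_β) · √((σ₁²+σ₂²)/n)
  = (1.960 + 1.036) · √(4.5/852)
  = 2.996 · √0.00528
  = 2.996 · 0.0727
  = 0.2177

Minimum detectable difference ≈ 0.22 persons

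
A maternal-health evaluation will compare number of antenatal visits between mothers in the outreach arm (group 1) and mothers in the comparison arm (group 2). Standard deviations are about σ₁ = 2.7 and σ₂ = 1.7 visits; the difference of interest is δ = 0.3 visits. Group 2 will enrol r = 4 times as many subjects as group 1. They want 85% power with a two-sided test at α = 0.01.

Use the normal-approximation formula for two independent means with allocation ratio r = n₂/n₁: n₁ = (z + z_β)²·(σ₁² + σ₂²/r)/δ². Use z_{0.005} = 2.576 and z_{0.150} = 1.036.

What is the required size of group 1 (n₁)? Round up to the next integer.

n₁ = (z_{α/2} + z_β)² · (σ₁² + σ₂²/r) / δ²
   = (2.576 + 1.036)² · (2.7² + 1.7²/4) / 0.3²
   = 13.0465 · (7.29 + 0.7225) / 0.09
   = 13.0465 · 8.0125 / 0.09
   = 1161.50
Round up → n₁ = 1162; n₂ = r·n₁ = 4 × 1162 = 4648.

n₁ = 1162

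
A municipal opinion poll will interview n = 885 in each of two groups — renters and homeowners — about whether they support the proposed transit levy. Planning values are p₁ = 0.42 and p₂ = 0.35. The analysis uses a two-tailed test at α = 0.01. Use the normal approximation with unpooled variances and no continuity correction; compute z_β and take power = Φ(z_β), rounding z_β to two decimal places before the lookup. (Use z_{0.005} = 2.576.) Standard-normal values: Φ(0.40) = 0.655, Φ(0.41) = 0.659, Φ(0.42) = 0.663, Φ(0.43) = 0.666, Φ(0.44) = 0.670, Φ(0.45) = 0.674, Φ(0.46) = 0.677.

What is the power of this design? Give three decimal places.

z_β = |p₁−p₂|·√(n/[p₁q₁+p₂q₂]) − z_{α/2}
    = 0.07 · √(885/0.4711) − 2.576
    = 0.07 · 43.3426 − 2.576
    = 3.0340 − 2.576 = 0.4580 → 0.46
Power = Φ(0.46) = 0.677.

Power ≈ 0.677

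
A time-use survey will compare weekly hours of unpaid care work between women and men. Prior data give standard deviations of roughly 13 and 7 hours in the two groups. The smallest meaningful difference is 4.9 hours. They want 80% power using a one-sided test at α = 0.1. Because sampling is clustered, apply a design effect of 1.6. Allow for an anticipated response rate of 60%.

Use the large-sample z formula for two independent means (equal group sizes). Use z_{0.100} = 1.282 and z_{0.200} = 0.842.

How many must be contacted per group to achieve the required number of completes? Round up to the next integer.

n = 110 per group

n = (z_α + z_β)² · (σ₁² + σ₂²) / δ²
  = (1.282 + 0.842)² · (13² + 7² = 218) / 4.9²
  = 4.5114 · 218 / 24.01
  = 40.96
Design effect: 1.6 × 40.96 = 65.54.
Adjust for 60% response: 65.54 / 0.60 = 109.23.
Round up → n = 110 per group.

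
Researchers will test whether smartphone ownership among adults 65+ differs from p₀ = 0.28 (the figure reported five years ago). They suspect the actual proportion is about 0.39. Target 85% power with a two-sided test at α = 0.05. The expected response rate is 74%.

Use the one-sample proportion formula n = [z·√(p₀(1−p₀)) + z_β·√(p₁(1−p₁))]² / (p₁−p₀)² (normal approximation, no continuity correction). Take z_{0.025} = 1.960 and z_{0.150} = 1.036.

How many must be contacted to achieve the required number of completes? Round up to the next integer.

n = 215

n = [z_{α/2}·√(p₀q₀) + z_β·√(p₁q₁)]² / (p₁ − p₀)²
  = [1.960·√(0.28·0.72) + 1.036·√(0.39·0.61)]² / (0.11)²
  = [1.960·0.4490 + 1.036·0.4877]² / 0.0121
  = [1.3853]² / 0.0121
  = 158.61
Adjust for 74% response: 158.61 / 0.74 = 214.34.
Round up → n = 215.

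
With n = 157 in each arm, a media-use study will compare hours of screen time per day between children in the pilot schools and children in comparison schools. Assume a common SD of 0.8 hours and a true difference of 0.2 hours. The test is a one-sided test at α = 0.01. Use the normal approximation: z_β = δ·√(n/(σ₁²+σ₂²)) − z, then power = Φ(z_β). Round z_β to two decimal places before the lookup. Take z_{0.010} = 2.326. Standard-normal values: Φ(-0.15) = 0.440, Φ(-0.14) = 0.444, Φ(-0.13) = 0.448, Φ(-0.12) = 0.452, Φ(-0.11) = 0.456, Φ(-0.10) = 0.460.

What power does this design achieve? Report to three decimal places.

z_β = δ·√(n/(σ₁²+σ₂²)) − z_α
    = 0.2 · √(157/1.28) − 2.326
    = 0.2 · 11.07503 − 2.326
    = 2.2150 − 2.326 = -0.1110 → -0.11
Power = Φ(-0.11) = 0.456.

Power ≈ 0.456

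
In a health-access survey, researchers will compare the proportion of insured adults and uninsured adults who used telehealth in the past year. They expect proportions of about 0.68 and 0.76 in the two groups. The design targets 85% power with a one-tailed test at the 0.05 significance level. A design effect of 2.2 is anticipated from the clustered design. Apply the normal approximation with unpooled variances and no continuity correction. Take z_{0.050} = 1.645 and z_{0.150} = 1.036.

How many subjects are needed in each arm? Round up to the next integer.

n = 989 per group

n = (z_α + z_β)² · [p₁(1−p₁) + p₂(1−p₂)] / (p₁ − p₂)²
  = (1.645 + 1.036)² · (0.68·0.32 + 0.76·0.24) / (-0.08)²
  = (2.681)² · (0.2176 + 0.1824) / 0.0064
  = 7.1878 · 0.4000 / 0.0064
  = 449.24
Design effect: 2.2 × 449.24 = 988.32.
Round up → n = 989 per group.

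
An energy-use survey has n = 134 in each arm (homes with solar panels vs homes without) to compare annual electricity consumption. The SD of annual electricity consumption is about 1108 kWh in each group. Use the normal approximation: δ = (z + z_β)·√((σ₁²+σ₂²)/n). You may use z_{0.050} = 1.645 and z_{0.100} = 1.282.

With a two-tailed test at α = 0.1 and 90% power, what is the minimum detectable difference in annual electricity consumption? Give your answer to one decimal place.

Minimum detectable difference ≈ 396.2 kWh

δ = (z_{α/2} + z_β) · √((σ₁²+σ₂²)/n)
  = (1.645 + 1.282) · √(2455328/134)
  = 2.927 · √18323.3
  = 2.927 · 135.3637
  = 396.2097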